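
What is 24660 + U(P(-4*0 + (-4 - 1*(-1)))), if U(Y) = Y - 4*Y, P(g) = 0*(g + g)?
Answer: 24660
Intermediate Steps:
P(g) = 0 (P(g) = 0*(2*g) = 0)
U(Y) = -3*Y
24660 + U(P(-4*0 + (-4 - 1*(-1)))) = 24660 - 3*0 = 24660 + 0 = 24660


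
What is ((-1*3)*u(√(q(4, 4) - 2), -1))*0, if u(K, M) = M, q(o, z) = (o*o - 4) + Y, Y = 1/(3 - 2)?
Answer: 0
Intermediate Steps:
Y = 1 (Y = 1/1 = 1)
q(o, z) = -3 + o² (q(o, z) = (o*o - 4) + 1 = (o² - 4) + 1 = (-4 + o²) + 1 = -3 + o²)
((-1*3)*u(√(q(4, 4) - 2), -1))*0 = (-1*3*(-1))*0 = -3*(-1)*0 = 3*0 = 0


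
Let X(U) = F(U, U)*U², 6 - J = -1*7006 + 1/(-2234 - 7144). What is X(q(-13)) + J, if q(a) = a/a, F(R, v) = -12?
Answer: 65646001/9378 ≈ 7000.0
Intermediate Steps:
J = 65758537/9378 (J = 6 - (-1*7006 + 1/(-2234 - 7144)) = 6 - (-7006 + 1/(-9378)) = 6 - (-7006 - 1/9378) = 6 - 1*(-65702269/9378) = 6 + 65702269/9378 = 65758537/9378 ≈ 7012.0)
q(a) = 1
X(U) = -12*U²
X(q(-13)) + J = -12*1² + 65758537/9378 = -12*1 + 65758537/9378 = -12 + 65758537/9378 = 65646001/9378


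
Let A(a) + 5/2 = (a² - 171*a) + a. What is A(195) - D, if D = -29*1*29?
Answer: 11427/2 ≈ 5713.5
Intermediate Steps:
D = -841 (D = -29*29 = -841)
A(a) = -5/2 + a² - 170*a (A(a) = -5/2 + ((a² - 171*a) + a) = -5/2 + (a² - 170*a) = -5/2 + a² - 170*a)
A(195) - D = (-5/2 + 195² - 170*195) - 1*(-841) = (-5/2 + 38025 - 33150) + 841 = 9745/2 + 841 = 11427/2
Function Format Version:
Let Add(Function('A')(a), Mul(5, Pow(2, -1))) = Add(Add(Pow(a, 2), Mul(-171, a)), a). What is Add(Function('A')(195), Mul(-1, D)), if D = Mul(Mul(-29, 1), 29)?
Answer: Rational(11427, 2) ≈ 5713.5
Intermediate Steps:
D = -841 (D = Mul(-29, 29) = -841)
Function('A')(a) = Add(Rational(-5, 2), Pow(a, 2), Mul(-170, a)) (Function('A')(a) = Add(Rational(-5, 2), Add(Add(Pow(a, 2), Mul(-171, a)), a)) = Add(Rational(-5, 2), Add(Pow(a, 2), Mul(-170, a))) = Add(Rational(-5, 2), Pow(a, 2), Mul(-170, a)))
Add(Function('A')(195), Mul(-1, D)) = Add(Add(Rational(-5, 2), Pow(195, 2), Mul(-170, 195)), Mul(-1, -841)) = Add(Add(Rational(-5, 2), 38025, -33150), 841) = Add(Rational(9745, 2), 841) = Rational(11427, 2)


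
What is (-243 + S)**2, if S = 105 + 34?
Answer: 10816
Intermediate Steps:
S = 139
(-243 + S)**2 = (-243 + 139)**2 = (-104)**2 = 10816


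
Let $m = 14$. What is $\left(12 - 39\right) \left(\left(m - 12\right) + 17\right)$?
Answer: $-513$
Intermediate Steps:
$\left(12 - 39\right) \left(\left(m - 12\right) + 17\right) = \left(12 - 39\right) \left(\left(14 - 12\right) + 17\right) = - 27 \left(2 + 17\right) = \left(-27\right) 19 = -513$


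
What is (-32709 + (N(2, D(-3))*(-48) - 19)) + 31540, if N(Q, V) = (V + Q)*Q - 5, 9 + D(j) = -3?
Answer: 12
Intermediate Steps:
D(j) = -12 (D(j) = -9 - 3 = -12)
N(Q, V) = -5 + Q*(Q + V) (N(Q, V) = (Q + V)*Q - 5 = Q*(Q + V) - 5 = -5 + Q*(Q + V))
(-32709 + (N(2, D(-3))*(-48) - 19)) + 31540 = (-32709 + ((-5 + 2² + 2*(-12))*(-48) - 19)) + 31540 = (-32709 + ((-5 + 4 - 24)*(-48) - 19)) + 31540 = (-32709 + (-25*(-48) - 19)) + 31540 = (-32709 + (1200 - 19)) + 31540 = (-32709 + 1181) + 31540 = -31528 + 31540 = 12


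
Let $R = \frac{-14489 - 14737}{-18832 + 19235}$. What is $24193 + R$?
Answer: $\frac{9720553}{403} \approx 24120.0$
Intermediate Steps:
$R = - \frac{29226}{403} \approx -72.521$
$24193 + R = 24193 - \frac{29226}{403} = \frac{9720553}{403}$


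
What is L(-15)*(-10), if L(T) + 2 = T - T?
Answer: 20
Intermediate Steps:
L(T) = -2 (L(T) = -2 + (T - T) = -2 + 0 = -2)
L(-15)*(-10) = -2*(-10) = 20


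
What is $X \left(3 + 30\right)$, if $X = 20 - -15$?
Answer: $1155$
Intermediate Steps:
$X = 35$ ($X = 20 + 15 = 35$)
$X \left(3 + 30\right) = 35 \left(3 + 30\right) = 35 \cdot 33 = 1155$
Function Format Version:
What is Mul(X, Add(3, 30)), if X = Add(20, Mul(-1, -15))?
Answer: 1155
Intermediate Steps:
X = 35 (X = Add(20, 15) = 35)
Mul(X, Add(3, 30)) = Mul(35, Add(3, 30)) = Mul(35, 33) = 1155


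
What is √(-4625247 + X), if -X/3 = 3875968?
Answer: I*√16253151 ≈ 4031.5*I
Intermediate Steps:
X = -11627904 (X = -3*3875968 = -11627904)
√(-4625247 + X) = √(-4625247 - 11627904) = √(-16253151) = I*√16253151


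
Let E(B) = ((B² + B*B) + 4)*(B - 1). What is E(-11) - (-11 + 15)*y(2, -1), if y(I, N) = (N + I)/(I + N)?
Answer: -2956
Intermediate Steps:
y(I, N) = 1 (y(I, N) = (I + N)/(I + N) = 1)
E(B) = (-1 + B)*(4 + 2*B²) (E(B) = ((B² + B²) + 4)*(-1 + B) = (2*B² + 4)*(-1 + B) = (4 + 2*B²)*(-1 + B) = (-1 + B)*(4 + 2*B²))
E(-11) - (-11 + 15)*y(2, -1) = (-4 - 2*(-11)² + 2*(-11)³ + 4*(-11)) - (-11 + 15) = (-4 - 2*121 + 2*(-1331) - 44) - 4 = (-4 - 242 - 2662 - 44) - 1*4 = -2952 - 4 = -2956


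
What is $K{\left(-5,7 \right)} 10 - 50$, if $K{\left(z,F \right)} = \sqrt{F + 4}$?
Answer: $-50 + 10 \sqrt{11} \approx -16.834$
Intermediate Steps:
$K{\left(z,F \right)} = \sqrt{4 + F}$
$K{\left(-5,7 \right)} 10 - 50 = \sqrt{4 + 7} \cdot 10 - 50 = \sqrt{11} \cdot 10 - 50 = 10 \sqrt{11} - 50 = -50 + 10 \sqrt{11}$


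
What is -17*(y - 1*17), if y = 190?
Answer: -2941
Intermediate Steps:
-17*(y - 1*17) = -17*(190 - 1*17) = -17*(190 - 17) = -17*173 = -2941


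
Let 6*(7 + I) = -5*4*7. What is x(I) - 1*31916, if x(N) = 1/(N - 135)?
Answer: -15830339/496 ≈ -31916.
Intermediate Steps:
I = -91/3 (I = -7 + (-5*4*7)/6 = -7 + (-20*7)/6 = -7 + (⅙)*(-140) = -7 - 70/3 = -91/3 ≈ -30.333)
x(N) = 1/(-135 + N)
x(I) - 1*31916 = 1/(-135 - 91/3) - 1*31916 = 1/(-496/3) - 31916 = -3/496 - 31916 = -15830339/496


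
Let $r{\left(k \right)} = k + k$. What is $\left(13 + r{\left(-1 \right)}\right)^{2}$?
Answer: $121$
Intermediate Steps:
$r{\left(k \right)} = 2 k$
$\left(13 + r{\left(-1 \right)}\right)^{2} = \left(13 + 2 \left(-1\right)\right)^{2} = \left(13 - 2\right)^{2} = 11^{2} = 121$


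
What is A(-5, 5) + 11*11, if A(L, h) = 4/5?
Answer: 609/5 ≈ 121.80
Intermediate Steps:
A(L, h) = 4/5 (A(L, h) = 4*(1/5) = 4/5)
A(-5, 5) + 11*11 = 4/5 + 11*11 = 4/5 + 121 = 609/5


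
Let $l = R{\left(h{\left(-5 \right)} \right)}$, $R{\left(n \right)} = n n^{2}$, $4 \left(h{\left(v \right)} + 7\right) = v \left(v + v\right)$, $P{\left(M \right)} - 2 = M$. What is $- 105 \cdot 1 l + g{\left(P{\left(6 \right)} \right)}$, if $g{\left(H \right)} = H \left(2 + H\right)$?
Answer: $- \frac{139115}{8} \approx -17389.0$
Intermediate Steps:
$P{\left(M \right)} = 2 + M$
$h{\left(v \right)} = -7 + \frac{v^{2}}{2}$ ($h{\left(v \right)} = -7 + \frac{v \left(v + v\right)}{4} = -7 + \frac{v 2 v}{4} = -7 + \frac{2 v^{2}}{4} = -7 + \frac{v^{2}}{2}$)
$R{\left(n \right)} = n^{3}$
$l = \frac{1331}{8}$ ($l = \left(-7 + \frac{\left(-5\right)^{2}}{2}\right)^{3} = \left(-7 + \frac{1}{2} \cdot 25\right)^{3} = \left(-7 + \frac{25}{2}\right)^{3} = \left(\frac{11}{2}\right)^{3} = \frac{1331}{8} \approx 166.38$)
$- 105 \cdot 1 l + g{\left(P{\left(6 \right)} \right)} = - 105 \cdot 1 \cdot \frac{1331}{8} + \left(2 + 6\right) \left(2 + \left(2 + 6\right)\right) = \left(-105\right) \frac{1331}{8} + 8 \left(2 + 8\right) = - \frac{139755}{8} + 8 \cdot 10 = - \frac{139755}{8} + 80 = - \frac{139115}{8}$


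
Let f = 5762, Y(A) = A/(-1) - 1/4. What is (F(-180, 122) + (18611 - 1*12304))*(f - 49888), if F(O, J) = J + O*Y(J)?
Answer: -1254678684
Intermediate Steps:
Y(A) = -¼ - A (Y(A) = A*(-1) - 1*¼ = -A - ¼ = -¼ - A)
F(O, J) = J + O*(-¼ - J)
(F(-180, 122) + (18611 - 1*12304))*(f - 49888) = ((122 - ¼*(-180) - 1*122*(-180)) + (18611 - 1*12304))*(5762 - 49888) = ((122 + 45 + 21960) + (18611 - 12304))*(-44126) = (22127 + 6307)*(-44126) = 28434*(-44126) = -1254678684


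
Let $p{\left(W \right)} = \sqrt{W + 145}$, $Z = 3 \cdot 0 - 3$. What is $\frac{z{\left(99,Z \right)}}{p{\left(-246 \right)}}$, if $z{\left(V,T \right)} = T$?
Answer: $\frac{3 i \sqrt{101}}{101} \approx 0.29851 i$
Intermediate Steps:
$Z = -3$ ($Z = 0 - 3 = -3$)
$p{\left(W \right)} = \sqrt{145 + W}$
$\frac{z{\left(99,Z \right)}}{p{\left(-246 \right)}} = - \frac{3}{\sqrt{145 - 246}} = - \frac{3}{\sqrt{-101}} = - \frac{3}{i \sqrt{101}} = - 3 \left(- \frac{i \sqrt{101}}{101}\right) = \frac{3 i \sqrt{101}}{101}$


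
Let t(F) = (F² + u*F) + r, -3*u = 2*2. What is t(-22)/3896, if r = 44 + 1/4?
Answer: 6691/46752 ≈ 0.14312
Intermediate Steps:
r = 177/4 (r = 44 + ¼ = 177/4 ≈ 44.250)
u = -4/3 (u = -2*2/3 = -⅓*4 = -4/3 ≈ -1.3333)
t(F) = 177/4 + F² - 4*F/3 (t(F) = (F² - 4*F/3) + 177/4 = 177/4 + F² - 4*F/3)
t(-22)/3896 = (177/4 + (-22)² - 4/3*(-22))/3896 = (177/4 + 484 + 88/3)*(1/3896) = (6691/12)*(1/3896) = 6691/46752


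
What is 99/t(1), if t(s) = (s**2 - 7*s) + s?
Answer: -99/5 ≈ -19.800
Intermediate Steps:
t(s) = s**2 - 6*s
99/t(1) = 99/(1*(-6 + 1)) = 99/(1*(-5)) = 99/(-5) = -1/5*99 = -99/5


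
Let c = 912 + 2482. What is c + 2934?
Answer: 6328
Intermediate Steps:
c = 3394
c + 2934 = 3394 + 2934 = 6328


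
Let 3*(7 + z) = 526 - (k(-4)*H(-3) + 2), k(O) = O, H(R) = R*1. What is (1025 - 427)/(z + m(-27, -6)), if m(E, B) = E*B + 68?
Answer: 1794/1181 ≈ 1.5191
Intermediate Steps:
H(R) = R
m(E, B) = 68 + B*E (m(E, B) = B*E + 68 = 68 + B*E)
z = 491/3 (z = -7 + (526 - (-4*(-3) + 2))/3 = -7 + (526 - (12 + 2))/3 = -7 + (526 - 1*14)/3 = -7 + (526 - 14)/3 = -7 + (⅓)*512 = -7 + 512/3 = 491/3 ≈ 163.67)
(1025 - 427)/(z + m(-27, -6)) = (1025 - 427)/(491/3 + (68 - 6*(-27))) = 598/(491/3 + (68 + 162)) = 598/(491/3 + 230) = 598/(1181/3) = 598*(3/1181) = 1794/1181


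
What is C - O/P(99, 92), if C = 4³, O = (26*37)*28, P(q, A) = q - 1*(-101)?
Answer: -1767/25 ≈ -70.680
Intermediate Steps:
P(q, A) = 101 + q (P(q, A) = q + 101 = 101 + q)
O = 26936 (O = 962*28 = 26936)
C = 64
C - O/P(99, 92) = 64 - 26936/(101 + 99) = 64 - 26936/200 = 64 - 1*3367/25 = 64 - 3367/25 = -1767/25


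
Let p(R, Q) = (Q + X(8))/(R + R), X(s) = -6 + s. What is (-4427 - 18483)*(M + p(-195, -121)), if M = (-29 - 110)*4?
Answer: 496507811/39 ≈ 1.2731e+7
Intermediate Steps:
M = -556 (M = -139*4 = -556)
p(R, Q) = (2 + Q)/(2*R) (p(R, Q) = (Q + (-6 + 8))/(R + R) = (Q + 2)/((2*R)) = (2 + Q)*(1/(2*R)) = (2 + Q)/(2*R))
(-4427 - 18483)*(M + p(-195, -121)) = (-4427 - 18483)*(-556 + (½)*(2 - 121)/(-195)) = -22910*(-556 + (½)*(-1/195)*(-119)) = -22910*(-556 + 119/390) = -22910*(-216721/390) = 496507811/39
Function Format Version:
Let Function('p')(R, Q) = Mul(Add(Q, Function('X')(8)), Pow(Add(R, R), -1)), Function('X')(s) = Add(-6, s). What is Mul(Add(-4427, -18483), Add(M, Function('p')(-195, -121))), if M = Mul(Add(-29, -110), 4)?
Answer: Rational(496507811, 39) ≈ 1.2731e+7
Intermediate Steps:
M = -556 (M = Mul(-139, 4) = -556)
Function('p')(R, Q) = Mul(Rational(1, 2), Pow(R, -1), Add(2, Q)) (Function('p')(R, Q) = Mul(Add(Q, Add(-6, 8)), Pow(Add(R, R), -1)) = Mul(Add(Q, 2), Pow(Mul(2, R), -1)) = Mul(Add(2, Q), Mul(Rational(1, 2), Pow(R, -1))) = Mul(Rational(1, 2), Pow(R, -1), Add(2, Q)))
Mul(Add(-4427, -18483), Add(M, Function('p')(-195, -121))) = Mul(Add(-4427, -18483), Add(-556, Mul(Rational(1, 2), Pow(-195, -1), Add(2, -121)))) = Mul(-22910, Add(-556, Mul(Rational(1, 2), Rational(-1, 195), -119))) = Mul(-22910, Add(-556, Rational(119, 390))) = Mul(-22910, Rational(-216721, 390)) = Rational(496507811, 39)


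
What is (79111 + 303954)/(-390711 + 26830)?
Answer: -383065/363881 ≈ -1.0527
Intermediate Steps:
(79111 + 303954)/(-390711 + 26830) = 383065/(-363881) = 383065*(-1/363881) = -383065/363881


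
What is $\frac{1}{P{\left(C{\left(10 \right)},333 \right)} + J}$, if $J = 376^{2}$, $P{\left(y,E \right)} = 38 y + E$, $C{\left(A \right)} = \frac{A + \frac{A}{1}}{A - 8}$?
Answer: $\frac{1}{142089} \approx 7.0378 \cdot 10^{-6}$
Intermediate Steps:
$C{\left(A \right)} = \frac{2 A}{-8 + A}$ ($C{\left(A \right)} = \frac{A + A 1}{-8 + A} = \frac{A + A}{-8 + A} = \frac{2 A}{-8 + A}$)
$P{\left(y,E \right)} = E + 38 y$
$J = 141376$
$\frac{1}{P{\left(C{\left(10 \right)},333 \right)} + J} = \frac{1}{\left(333 + 38 \cdot 2 \cdot 10 \frac{1}{-8 + 10}\right) + 141376} = \frac{1}{\left(333 + 38 \cdot 2 \cdot 10 \cdot \frac{1}{2}\right) + 141376} = \frac{1}{\left(333 + 38 \cdot 10\right) + 141376} = \frac{1}{\left(333 + 380\right) + 141376} = \frac{1}{713 + 141376} = \frac{1}{142089}$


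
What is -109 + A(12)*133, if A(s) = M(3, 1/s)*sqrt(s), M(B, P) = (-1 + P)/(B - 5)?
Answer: -109 + 1463*sqrt(3)/12 ≈ 102.17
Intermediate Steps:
M(B, P) = (-1 + P)/(-5 + B)
A(s) = sqrt(s)*(1/2 - 1/(2*s)) (A(s) = ((-1 + 1/s)/(-5 + 3))*sqrt(s) = ((-1 + 1/s)/(-2))*sqrt(s) = (-(-1 + 1/s)/2)*sqrt(s) = (1/2 - 1/(2*s))*sqrt(s) = sqrt(s)*(1/2 - 1/(2*s)))
-109 + A(12)*133 = -109 + ((-1 + 12)/(2*sqrt(12)))*133 = -109 + ((1/2)*(sqrt(3)/6)*11)*133 = -109 + (11*sqrt(3)/12)*133 = -109 + 1463*sqrt(3)/12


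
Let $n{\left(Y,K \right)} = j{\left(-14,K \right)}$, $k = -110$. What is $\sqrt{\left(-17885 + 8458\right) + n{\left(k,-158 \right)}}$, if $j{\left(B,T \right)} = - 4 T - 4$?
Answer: $i \sqrt{8799} \approx 93.803 i$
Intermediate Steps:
$j{\left(B,T \right)} = -4 - 4 T$
$n{\left(Y,K \right)} = -4 - 4 K$
$\sqrt{\left(-17885 + 8458\right) + n{\left(k,-158 \right)}} = \sqrt{\left(-17885 + 8458\right) - -628} = \sqrt{-9427 + \left(-4 + 632\right)} = \sqrt{-9427 + 628} = \sqrt{-8799} = i \sqrt{8799}$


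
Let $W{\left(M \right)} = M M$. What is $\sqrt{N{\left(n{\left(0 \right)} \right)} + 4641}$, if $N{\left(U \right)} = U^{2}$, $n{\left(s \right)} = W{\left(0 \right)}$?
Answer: $\sqrt{4641} \approx 68.125$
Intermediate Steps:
$W{\left(M \right)} = M^{2}$
$n{\left(s \right)} = 0$ ($n{\left(s \right)} = 0^{2} = 0$)
$\sqrt{N{\left(n{\left(0 \right)} \right)} + 4641} = \sqrt{0^{2} + 4641} = \sqrt{0 + 4641} = \sqrt{4641}$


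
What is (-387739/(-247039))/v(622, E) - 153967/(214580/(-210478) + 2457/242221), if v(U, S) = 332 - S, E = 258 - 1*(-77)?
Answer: 415530971200897372304/2724062230107777 ≈ 1.5254e+5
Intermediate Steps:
E = 335 (E = 258 + 77 = 335)
(-387739/(-247039))/v(622, E) - 153967/(214580/(-210478) + 2457/242221) = (-387739/(-247039))/(332 - 1*335) - 153967/(214580/(-210478) + 2457/242221) = (-387739*(-1/247039))/(332 - 335) - 153967/(214580*(-1/210478) + 2457*(1/242221)) = (387739/247039)/(-3) - 153967/(-107290/105239 + 351/34603) = (387739/247039)*(-⅓) - 153967/(-3675616981/3641585117) = -387739/741117 - 153967*(-3641585117/3675616981) = -387739/741117 + 560683935709139/3675616981 = 415530971200897372304/2724062230107777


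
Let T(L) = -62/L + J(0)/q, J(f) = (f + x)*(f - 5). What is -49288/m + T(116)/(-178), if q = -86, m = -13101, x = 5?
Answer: 5472121456/1453988283 ≈ 3.7635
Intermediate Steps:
J(f) = (-5 + f)*(5 + f) (J(f) = (f + 5)*(f - 5) = (5 + f)*(-5 + f) = (-5 + f)*(5 + f))
T(L) = 25/86 - 62/L (T(L) = -62/L + (-25 + 0²)/(-86) = -62/L + (-25 + 0)*(-1/86) = -62/L - 25*(-1/86) = -62/L + 25/86 = 25/86 - 62/L)
-49288/m + T(116)/(-178) = -49288/(-13101) + (25/86 - 62/116)/(-178) = -49288*(-1/13101) + (25/86 - 62*1/116)*(-1/178) = 49288/13101 + (25/86 - 31/58)*(-1/178) = 49288/13101 - 304/1247*(-1/178) = 49288/13101 + 152/110983 = 5472121456/1453988283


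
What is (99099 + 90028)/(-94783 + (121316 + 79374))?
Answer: 189127/105907 ≈ 1.7858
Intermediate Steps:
(99099 + 90028)/(-94783 + (121316 + 79374)) = 189127/(-94783 + 200690) = 189127/105907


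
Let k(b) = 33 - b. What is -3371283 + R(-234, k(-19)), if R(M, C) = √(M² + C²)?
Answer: -3371283 + 26*√85 ≈ -3.3710e+6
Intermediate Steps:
R(M, C) = √(C² + M²)
-3371283 + R(-234, k(-19)) = -3371283 + √((33 - 1*(-19))² + (-234)²) = -3371283 + √((33 + 19)² + 54756) = -3371283 + √(52² + 54756) = -3371283 + √(2704 + 54756) = -3371283 + √57460 = -3371283 + 26*√85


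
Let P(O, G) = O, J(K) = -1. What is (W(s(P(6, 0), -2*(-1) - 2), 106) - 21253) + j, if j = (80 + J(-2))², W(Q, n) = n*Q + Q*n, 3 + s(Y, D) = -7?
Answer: -17132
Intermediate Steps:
s(Y, D) = -10 (s(Y, D) = -3 - 7 = -10)
W(Q, n) = 2*Q*n (W(Q, n) = Q*n + Q*n = 2*Q*n)
j = 6241 (j = (80 - 1)² = 79² = 6241)
(W(s(P(6, 0), -2*(-1) - 2), 106) - 21253) + j = (2*(-10)*106 - 21253) + 6241 = (-2120 - 21253) + 6241 = -23373 + 6241 = -17132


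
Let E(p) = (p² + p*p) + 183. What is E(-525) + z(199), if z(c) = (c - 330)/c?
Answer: 109735036/199 ≈ 5.5143e+5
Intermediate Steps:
z(c) = (-330 + c)/c
E(p) = 183 + 2*p² (E(p) = (p² + p²) + 183 = 2*p² + 183 = 183 + 2*p²)
E(-525) + z(199) = (183 + 2*(-525)²) + (-330 + 199)/199 = (183 + 2*275625) + (1/199)*(-131) = (183 + 551250) - 131/199 = 551433 - 131/199 = 109735036/199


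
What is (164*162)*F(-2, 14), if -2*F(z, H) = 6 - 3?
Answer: -39852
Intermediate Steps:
F(z, H) = -3/2 (F(z, H) = -(6 - 3)/2 = -1/2*3 = -3/2)
(164*162)*F(-2, 14) = (164*162)*(-3/2) = 26568*(-3/2) = -39852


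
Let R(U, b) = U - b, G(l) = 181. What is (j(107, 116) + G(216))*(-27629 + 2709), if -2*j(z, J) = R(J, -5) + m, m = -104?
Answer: -4298700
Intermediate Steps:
j(z, J) = 99/2 - J/2 (j(z, J) = -((J - 1*(-5)) - 104)/2 = -((J + 5) - 104)/2 = -((5 + J) - 104)/2 = -(-99 + J)/2 = 99/2 - J/2)
(j(107, 116) + G(216))*(-27629 + 2709) = ((99/2 - 1/2*116) + 181)*(-27629 + 2709) = ((99/2 - 58) + 181)*(-24920) = (-17/2 + 181)*(-24920) = (345/2)*(-24920) = -4298700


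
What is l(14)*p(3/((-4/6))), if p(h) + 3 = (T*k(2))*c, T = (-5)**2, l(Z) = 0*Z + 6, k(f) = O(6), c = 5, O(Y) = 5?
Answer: 3732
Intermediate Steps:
k(f) = 5
l(Z) = 6 (l(Z) = 0 + 6 = 6)
T = 25
p(h) = 622 (p(h) = -3 + (25*5)*5 = -3 + 125*5 = -3 + 625 = 622)
l(14)*p(3/((-4/6))) = 6*622 = 3732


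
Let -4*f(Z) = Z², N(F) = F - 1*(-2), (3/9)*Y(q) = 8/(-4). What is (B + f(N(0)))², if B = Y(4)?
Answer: 49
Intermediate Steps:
Y(q) = -6 (Y(q) = 3*(8/(-4)) = 3*(8*(-¼)) = 3*(-2) = -6)
N(F) = 2 + F (N(F) = F + 2 = 2 + F)
f(Z) = -Z²/4
B = -6
(B + f(N(0)))² = (-6 - (2 + 0)²/4)² = (-6 - ¼*2²)² = (-6 - ¼*4)² = (-6 - 1)² = (-7)² = 49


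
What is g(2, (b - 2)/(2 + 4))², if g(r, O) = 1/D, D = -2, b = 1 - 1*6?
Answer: ¼ ≈ 0.25000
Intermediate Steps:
b = -5 (b = 1 - 6 = -5)
g(r, O) = -½ (g(r, O) = 1/(-2) = -½)
g(2, (b - 2)/(2 + 4))² = (-½)² = ¼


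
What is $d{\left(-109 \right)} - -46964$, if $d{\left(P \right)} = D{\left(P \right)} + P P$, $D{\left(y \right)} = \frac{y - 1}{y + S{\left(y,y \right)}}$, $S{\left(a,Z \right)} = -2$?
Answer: $\frac{6531905}{111} \approx 58846.0$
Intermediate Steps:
$D{\left(y \right)} = \frac{-1 + y}{-2 + y}$ ($D{\left(y \right)} = \frac{y - 1}{y - 2} = \frac{-1 + y}{-2 + y}$)
$d{\left(P \right)} = P^{2} + \frac{-1 + P}{-2 + P}$ ($d{\left(P \right)} = \frac{-1 + P}{-2 + P} + P P = \frac{-1 + P}{-2 + P} + P^{2} = P^{2} + \frac{-1 + P}{-2 + P}$)
$d{\left(-109 \right)} - -46964 = \frac{-1 - 109 + \left(-109\right)^{2} \left(-2 - 109\right)}{-2 - 109} - -46964 = \frac{-1 - 109 + 11881 \left(-111\right)}{-111} + 46964 = - \frac{-1 - 109 - 1318791}{111} + 46964 = \left(- \frac{1}{111}\right) \left(-1318901\right) + 46964 = \frac{1318901}{111} + 46964 = \frac{6531905}{111}$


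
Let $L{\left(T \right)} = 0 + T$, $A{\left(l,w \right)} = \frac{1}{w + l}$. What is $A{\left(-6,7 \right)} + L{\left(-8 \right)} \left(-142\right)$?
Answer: $1137$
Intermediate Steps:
$A{\left(l,w \right)} = \frac{1}{l + w}$
$L{\left(T \right)} = T$
$A{\left(-6,7 \right)} + L{\left(-8 \right)} \left(-142\right) = \frac{1}{-6 + 7} - -1136 = 1^{-1} + 1136 = 1 + 1136 = 1137$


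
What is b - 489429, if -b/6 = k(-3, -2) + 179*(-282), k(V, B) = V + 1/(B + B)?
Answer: -373083/2 ≈ -1.8654e+5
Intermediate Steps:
k(V, B) = V + 1/(2*B)
b = 605775/2 (b = -6*((-3 + (½)/(-2)) + 179*(-282)) = -6*((-3 + (½)*(-½)) - 50478) = -6*((-3 - ¼) - 50478) = -6*(-13/4 - 50478) = -6*(-201925/4) = 605775/2 ≈ 3.0289e+5)
b - 489429 = 605775/2 - 489429 = -373083/2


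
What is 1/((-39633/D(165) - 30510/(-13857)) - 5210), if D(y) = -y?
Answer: -23095/114726681 ≈ -0.00020130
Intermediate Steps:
1/((-39633/D(165) - 30510/(-13857)) - 5210) = 1/((-39633/((-1*165)) - 30510/(-13857)) - 5210) = 1/((-39633/(-165) - 30510*(-1/13857)) - 5210) = 1/((-39633*(-1/165) + 10170/4619) - 5210) = 1/((1201/5 + 10170/4619) - 5210) = 1/(5598269/23095 - 5210) = 1/(-114726681/23095) = -23095/114726681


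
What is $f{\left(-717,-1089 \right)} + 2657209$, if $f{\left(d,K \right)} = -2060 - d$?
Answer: $2655866$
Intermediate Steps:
$f{\left(-717,-1089 \right)} + 2657209 = \left(-2060 - -717\right) + 2657209 = \left(-2060 + 717\right) + 2657209 = -1343 + 2657209 = 2655866$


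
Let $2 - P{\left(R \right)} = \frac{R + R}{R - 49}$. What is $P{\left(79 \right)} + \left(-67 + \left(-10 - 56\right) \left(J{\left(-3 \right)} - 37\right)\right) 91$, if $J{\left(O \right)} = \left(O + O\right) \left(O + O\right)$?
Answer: $- \frac{1414}{15} \approx -94.267$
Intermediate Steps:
$J{\left(O \right)} = 4 O^{2}$ ($J{\left(O \right)} = 2 O 2 O = 4 O^{2}$)
$P{\left(R \right)} = 2 - \frac{2 R}{-49 + R}$ ($P{\left(R \right)} = 2 - \frac{R + R}{R - 49} = 2 - \frac{2 R}{-49 + R}$)
$P{\left(79 \right)} + \left(-67 + \left(-10 - 56\right) \left(J{\left(-3 \right)} - 37\right)\right) 91 = - \frac{98}{-49 + 79} + \left(-67 + \left(-10 - 56\right) \left(4 \left(-3\right)^{2} - 37\right)\right) 91 = - \frac{98}{30} + \left(-67 - 66 \left(4 \cdot 9 - 37\right)\right) 91 = \left(-98\right) \frac{1}{30} + \left(-67 - 66 \left(36 - 37\right)\right) 91 = - \frac{49}{15} + \left(-67 - -66\right) 91 = - \frac{49}{15} + \left(-67 + 66\right) 91 = - \frac{49}{15} - 91 = - \frac{1414}{15}$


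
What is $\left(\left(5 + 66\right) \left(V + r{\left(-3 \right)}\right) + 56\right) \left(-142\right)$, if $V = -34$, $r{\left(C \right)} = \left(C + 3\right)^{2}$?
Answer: $334836$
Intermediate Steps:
$r{\left(C \right)} = \left(3 + C\right)^{2}$
$\left(\left(5 + 66\right) \left(V + r{\left(-3 \right)}\right) + 56\right) \left(-142\right) = \left(\left(5 + 66\right) \left(-34 + \left(3 - 3\right)^{2}\right) + 56\right) \left(-142\right) = \left(71 \left(-34 + 0^{2}\right) + 56\right) \left(-142\right) = \left(71 \left(-34 + 0\right) + 56\right) \left(-142\right) = \left(71 \left(-34\right) + 56\right) \left(-142\right) = \left(-2414 + 56\right) \left(-142\right) = \left(-2358\right) \left(-142\right) = 334836$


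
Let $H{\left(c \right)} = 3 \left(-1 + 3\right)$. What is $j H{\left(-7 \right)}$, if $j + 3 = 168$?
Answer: $990$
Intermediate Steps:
$H{\left(c \right)} = 6$ ($H{\left(c \right)} = 3 \cdot 2 = 6$)
$j = 165$ ($j = -3 + 168 = 165$)
$j H{\left(-7 \right)} = 165 \cdot 6 = 990$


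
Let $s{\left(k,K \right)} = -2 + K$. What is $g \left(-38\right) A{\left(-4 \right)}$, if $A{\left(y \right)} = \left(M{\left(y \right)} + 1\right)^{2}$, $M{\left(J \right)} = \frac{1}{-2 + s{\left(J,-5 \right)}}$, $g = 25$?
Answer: $- \frac{60800}{81} \approx -750.62$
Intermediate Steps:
$M{\left(J \right)} = - \frac{1}{9}$ ($M{\left(J \right)} = \frac{1}{-2 - 7} = \frac{1}{-9} = - \frac{1}{9}$)
$A{\left(y \right)} = \frac{64}{81}$ ($A{\left(y \right)} = \left(- \frac{1}{9} + 1\right)^{2} = \left(\frac{8}{9}\right)^{2} = \frac{64}{81}$)
$g \left(-38\right) A{\left(-4 \right)} = 25 \left(-38\right) \frac{64}{81} = \left(-950\right) \frac{64}{81} = - \frac{60800}{81}$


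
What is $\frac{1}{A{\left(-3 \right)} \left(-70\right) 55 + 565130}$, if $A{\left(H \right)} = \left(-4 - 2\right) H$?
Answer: $\frac{1}{495830} \approx 2.0168 \cdot 10^{-6}$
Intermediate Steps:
$A{\left(H \right)} = - 6 H$
$\frac{1}{A{\left(-3 \right)} \left(-70\right) 55 + 565130} = \frac{1}{\left(-6\right) \left(-3\right) \left(-70\right) 55 + 565130} = \frac{1}{18 \left(-70\right) 55 + 565130} = \frac{1}{\left(-1260\right) 55 + 565130} = \frac{1}{-69300 + 565130} = \frac{1}{495830}$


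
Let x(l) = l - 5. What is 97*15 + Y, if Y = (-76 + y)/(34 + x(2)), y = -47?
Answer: 44982/31 ≈ 1451.0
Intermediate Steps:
x(l) = -5 + l
Y = -123/31 (Y = (-76 - 47)/(34 + (-5 + 2)) = -123/(34 - 3) = -123/31 ≈ -3.9677)
97*15 + Y = 97*15 - 123/31 = 1455 - 123/31 = 44982/31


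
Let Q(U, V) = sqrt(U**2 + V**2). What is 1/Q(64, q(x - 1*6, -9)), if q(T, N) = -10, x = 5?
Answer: sqrt(1049)/2098 ≈ 0.015438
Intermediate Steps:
1/Q(64, q(x - 1*6, -9)) = 1/(sqrt(64**2 + (-10)**2)) = 1/(sqrt(4096 + 100)) = 1/(sqrt(4196)) = 1/(2*sqrt(1049)) = sqrt(1049)/2098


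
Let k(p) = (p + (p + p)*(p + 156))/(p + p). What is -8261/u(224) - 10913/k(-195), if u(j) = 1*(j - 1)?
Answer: 604443/2453 ≈ 246.41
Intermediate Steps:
u(j) = -1 + j (u(j) = 1*(-1 + j) = -1 + j)
k(p) = (p + 2*p*(156 + p))/(2*p) (k(p) = (p + (2*p)*(156 + p))/((2*p)) = (p + 2*p*(156 + p))*(1/(2*p)) = (p + 2*p*(156 + p))/(2*p))
-8261/u(224) - 10913/k(-195) = -8261/(-1 + 224) - 10913/(313/2 - 195) = -8261/223 - 10913/(-77/2) = -8261*1/223 - 10913*(-2/77) = -8261/223 + 3118/11 = 604443/2453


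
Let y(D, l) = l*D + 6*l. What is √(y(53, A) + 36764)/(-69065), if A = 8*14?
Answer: -2*√10843/69065 ≈ -0.0030154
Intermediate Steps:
A = 112
y(D, l) = 6*l + D*l (y(D, l) = D*l + 6*l = 6*l + D*l)
√(y(53, A) + 36764)/(-69065) = √(112*(6 + 53) + 36764)/(-69065) = √(112*59 + 36764)*(-1/69065) = √(6608 + 36764)*(-1/69065) = √43372*(-1/69065) = (2*√10843)*(-1/69065) = -2*√10843/69065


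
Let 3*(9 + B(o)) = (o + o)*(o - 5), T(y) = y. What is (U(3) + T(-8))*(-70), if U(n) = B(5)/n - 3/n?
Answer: 840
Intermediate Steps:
B(o) = -9 + 2*o*(-5 + o)/3 (B(o) = -9 + ((o + o)*(o - 5))/3 = -9 + ((2*o)*(-5 + o))/3 = -9 + (2*o*(-5 + o))/3 = -9 + 2*o*(-5 + o)/3)
U(n) = -12/n (U(n) = (-9 - 10/3*5 + (⅔)*5²)/n - 3/n = (-9 - 50/3 + (⅔)*25)/n - 3/n = (-9 - 50/3 + 50/3)/n - 3/n = -9/n - 3/n = -12/n)
(U(3) + T(-8))*(-70) = (-12/3 - 8)*(-70) = (-12*⅓ - 8)*(-70) = (-4 - 8)*(-70) = -12*(-70) = 840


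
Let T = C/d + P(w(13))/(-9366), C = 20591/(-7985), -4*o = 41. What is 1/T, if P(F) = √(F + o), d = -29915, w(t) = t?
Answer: -1725876297960517659600/478881670011967331 - 1068838292128993207500*√11/478881670011967331 ≈ -11007.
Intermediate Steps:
o = -41/4 (o = -¼*41 = -41/4 ≈ -10.250)
P(F) = √(-41/4 + F) (P(F) = √(F - 41/4) = √(-41/4 + F))
C = -20591/7985 (C = 20591*(-1/7985) = -20591/7985 ≈ -2.5787)
T = 20591/238871275 - √11/18732 (T = -20591/7985/(-29915) + (√(-41 + 4*13)/2)/(-9366) = -20591/7985*(-1/29915) + (√(-41 + 52)/2)*(-1/9366) = 20591/238871275 + (√11/2)*(-1/9366) = 20591/238871275 - √11/18732 ≈ -9.0855e-5)
1/T = 1/(20591/238871275 - √11/18732)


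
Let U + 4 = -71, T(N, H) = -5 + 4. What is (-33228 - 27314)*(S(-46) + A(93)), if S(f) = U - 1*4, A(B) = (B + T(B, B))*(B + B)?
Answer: -1031211886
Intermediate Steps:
T(N, H) = -1
U = -75 (U = -4 - 71 = -75)
A(B) = 2*B*(-1 + B) (A(B) = (B - 1)*(B + B) = (-1 + B)*(2*B) = 2*B*(-1 + B))
S(f) = -79 (S(f) = -75 - 1*4 = -75 - 4 = -79)
(-33228 - 27314)*(S(-46) + A(93)) = (-33228 - 27314)*(-79 + 2*93*(-1 + 93)) = -60542*(-79 + 2*93*92) = -60542*(-79 + 17112) = -60542*17033 = -1031211886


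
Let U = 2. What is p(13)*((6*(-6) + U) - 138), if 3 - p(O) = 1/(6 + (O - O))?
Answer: -1462/3 ≈ -487.33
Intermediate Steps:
p(O) = 17/6 (p(O) = 3 - 1/(6 + (O - O)) = 3 - 1/(6 + 0) = 3 - 1/6 = 3 - 1*⅙ = 3 - ⅙ = 17/6)
p(13)*((6*(-6) + U) - 138) = 17*((6*(-6) + 2) - 138)/6 = 17*((-36 + 2) - 138)/6 = 17*(-34 - 138)/6 = (17/6)*(-172) = -1462/3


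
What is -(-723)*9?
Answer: 6507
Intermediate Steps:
-(-723)*9 = -1*(-6507) = 6507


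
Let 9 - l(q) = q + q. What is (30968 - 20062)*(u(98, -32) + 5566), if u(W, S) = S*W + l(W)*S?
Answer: 91763084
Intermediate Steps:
l(q) = 9 - 2*q (l(q) = 9 - (q + q) = 9 - 2*q)
u(W, S) = S*W + S*(9 - 2*W) (u(W, S) = S*W + (9 - 2*W)*S = S*W + S*(9 - 2*W))
(30968 - 20062)*(u(98, -32) + 5566) = (30968 - 20062)*(-32*(9 - 1*98) + 5566) = 10906*(-32*(9 - 98) + 5566) = 10906*(-32*(-89) + 5566) = 10906*(2848 + 5566) = 10906*8414 = 91763084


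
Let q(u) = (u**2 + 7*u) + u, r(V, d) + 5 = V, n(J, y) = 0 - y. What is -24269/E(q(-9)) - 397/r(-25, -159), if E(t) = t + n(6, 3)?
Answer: -20158/5 ≈ -4031.6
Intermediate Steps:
n(J, y) = -y
r(V, d) = -5 + V
q(u) = u**2 + 8*u
E(t) = -3 + t (E(t) = t - 1*3 = t - 3 = -3 + t)
-24269/E(q(-9)) - 397/r(-25, -159) = -24269/(-3 - 9*(8 - 9)) - 397/(-5 - 25) = -24269/(-3 - 9*(-1)) - 397/(-30) = -24269/(-3 + 9) - 397*(-1/30) = -24269/6 + 397/30 = -20158/5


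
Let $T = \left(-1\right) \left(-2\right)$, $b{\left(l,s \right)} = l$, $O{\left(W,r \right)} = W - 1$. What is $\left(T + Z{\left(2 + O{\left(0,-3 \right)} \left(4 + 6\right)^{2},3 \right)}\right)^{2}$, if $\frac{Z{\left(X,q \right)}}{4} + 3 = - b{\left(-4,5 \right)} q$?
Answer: $1444$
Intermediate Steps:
$O{\left(W,r \right)} = -1 + W$
$T = 2$
$Z{\left(X,q \right)} = -12 + 16 q$ ($Z{\left(X,q \right)} = -12 + 4 \left(- \left(-4\right) q\right) = -12 + 4 \cdot 4 q = -12 + 16 q$)
$\left(T + Z{\left(2 + O{\left(0,-3 \right)} \left(4 + 6\right)^{2},3 \right)}\right)^{2} = \left(2 + \left(-12 + 16 \cdot 3\right)\right)^{2} = \left(2 + \left(-12 + 48\right)\right)^{2} = \left(2 + 36\right)^{2} = 38^{2} = 1444$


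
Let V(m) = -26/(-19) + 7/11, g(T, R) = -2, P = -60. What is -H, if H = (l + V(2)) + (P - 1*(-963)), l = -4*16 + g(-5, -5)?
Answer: -175352/209 ≈ -839.00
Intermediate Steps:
V(m) = 419/209 (V(m) = -26*(-1/19) + 7*(1/11) = 26/19 + 7/11 = 419/209)
l = -66 (l = -4*16 - 2 = -64 - 2 = -66)
H = 175352/209 (H = (-66 + 419/209) + (-60 - 1*(-963)) = -13375/209 + (-60 + 963) = -13375/209 + 903 = 175352/209 ≈ 839.00)
-H = -1*175352/209 = -175352/209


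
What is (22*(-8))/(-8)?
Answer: 22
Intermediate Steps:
(22*(-8))/(-8) = -176*(-1/8) = 22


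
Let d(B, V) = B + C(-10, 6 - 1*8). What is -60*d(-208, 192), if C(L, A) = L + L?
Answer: 13680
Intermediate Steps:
C(L, A) = 2*L
d(B, V) = -20 + B (d(B, V) = B + 2*(-10) = B - 20 = -20 + B)
-60*d(-208, 192) = -60*(-20 - 208) = -60*(-228) = 13680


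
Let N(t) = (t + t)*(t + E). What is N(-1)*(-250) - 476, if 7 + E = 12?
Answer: 1524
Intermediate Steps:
E = 5 (E = -7 + 12 = 5)
N(t) = 2*t*(5 + t) (N(t) = (t + t)*(t + 5) = (2*t)*(5 + t) = 2*t*(5 + t))
N(-1)*(-250) - 476 = (2*(-1)*(5 - 1))*(-250) - 476 = (2*(-1)*4)*(-250) - 476 = -8*(-250) - 476 = 2000 - 476 = 1524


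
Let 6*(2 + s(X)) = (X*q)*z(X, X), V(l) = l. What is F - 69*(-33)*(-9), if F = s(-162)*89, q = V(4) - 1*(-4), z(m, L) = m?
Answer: 3093617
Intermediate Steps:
q = 8 (q = 4 - 1*(-4) = 4 + 4 = 8)
s(X) = -2 + 4*X²/3 (s(X) = -2 + ((X*8)*X)/6 = -2 + ((8*X)*X)/6 = -2 + (8*X²)/6 = -2 + 4*X²/3)
F = 3114110 (F = (-2 + (4/3)*(-162)²)*89 = (-2 + (4/3)*26244)*89 = (-2 + 34992)*89 = 34990*89 = 3114110)
F - 69*(-33)*(-9) = 3114110 - 69*(-33)*(-9) = 3114110 - (-2277)*(-9) = 3114110 - 1*20493 = 3114110 - 20493 = 3093617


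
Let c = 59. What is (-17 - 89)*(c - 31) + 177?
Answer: -2791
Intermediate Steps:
(-17 - 89)*(c - 31) + 177 = (-17 - 89)*(59 - 31) + 177 = -106*28 + 177 = -2968 + 177 = -2791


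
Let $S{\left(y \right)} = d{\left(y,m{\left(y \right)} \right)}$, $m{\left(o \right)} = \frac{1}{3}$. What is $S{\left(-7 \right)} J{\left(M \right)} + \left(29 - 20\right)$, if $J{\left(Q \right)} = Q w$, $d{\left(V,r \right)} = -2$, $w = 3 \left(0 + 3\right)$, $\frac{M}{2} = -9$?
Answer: $333$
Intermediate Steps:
$m{\left(o \right)} = \frac{1}{3}$
$M = -18$ ($M = 2 \left(-9\right) = -18$)
$w = 9$ ($w = 3 \cdot 3 = 9$)
$S{\left(y \right)} = -2$
$J{\left(Q \right)} = 9 Q$ ($J{\left(Q \right)} = Q 9 = 9 Q$)
$S{\left(-7 \right)} J{\left(M \right)} + \left(29 - 20\right) = - 2 \cdot 9 \left(-18\right) + \left(29 - 20\right) = \left(-2\right) \left(-162\right) + \left(29 - 20\right) = 324 + 9 = 333$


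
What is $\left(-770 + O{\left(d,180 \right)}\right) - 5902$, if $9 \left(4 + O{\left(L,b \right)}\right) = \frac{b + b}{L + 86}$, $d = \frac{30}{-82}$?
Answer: $- \frac{23437796}{3511} \approx -6675.5$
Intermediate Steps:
$d = - \frac{15}{41}$ ($d = 30 \left(- \frac{1}{82}\right) = - \frac{15}{41} \approx -0.36585$)
$O{\left(L,b \right)} = -4 + \frac{2 b}{9 \left(86 + L\right)}$ ($O{\left(L,b \right)} = -4 + \frac{\left(b + b\right) \frac{1}{L + 86}}{9} = -4 + \frac{2 b \frac{1}{86 + L}}{9} = -4 + \frac{2 b}{9 \left(86 + L\right)}$)
$\left(-770 + O{\left(d,180 \right)}\right) - 5902 = \left(-770 + \frac{2 \left(-1548 + 180 - - \frac{270}{41}\right)}{9 \left(86 - \frac{15}{41}\right)}\right) - 5902 = \left(-770 + \frac{2 \left(-1548 + 180 + \frac{270}{41}\right)}{9 \cdot \frac{3511}{41}}\right) - 5902 = \left(-770 + \frac{2}{9} \cdot \frac{41}{3511} \left(- \frac{55818}{41}\right)\right) - 5902 = \left(-770 - \frac{12404}{3511}\right) - 5902 = - \frac{2715874}{3511} - 5902 = - \frac{23437796}{3511}$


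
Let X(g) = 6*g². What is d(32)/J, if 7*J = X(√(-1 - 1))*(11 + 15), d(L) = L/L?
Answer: -7/312 ≈ -0.022436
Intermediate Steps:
d(L) = 1
J = -312/7 (J = ((6*(√(-1 - 1))²)*(11 + 15))/7 = ((6*(√(-2))²)*26)/7 = ((6*(I*√2)²)*26)/7 = ((6*(-2))*26)/7 = (-12*26)/7 = (⅐)*(-312) = -312/7 ≈ -44.571)
d(32)/J = 1/(-312/7) = 1*(-7/312) = -7/312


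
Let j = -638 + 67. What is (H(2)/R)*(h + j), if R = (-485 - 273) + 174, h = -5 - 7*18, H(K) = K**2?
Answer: 351/73 ≈ 4.8082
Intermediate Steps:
h = -131 (h = -5 - 126 = -131)
j = -571
R = -584 (R = -758 + 174 = -584)
(H(2)/R)*(h + j) = (2**2/(-584))*(-131 - 571) = (4*(-1/584))*(-702) = -1/146*(-702) = 351/73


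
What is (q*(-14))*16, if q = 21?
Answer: -4704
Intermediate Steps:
(q*(-14))*16 = (21*(-14))*16 = -294*16 = -4704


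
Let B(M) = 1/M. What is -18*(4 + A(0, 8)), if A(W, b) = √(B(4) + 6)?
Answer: -117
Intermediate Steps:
B(M) = 1/M
A(W, b) = 5/2 (A(W, b) = √(1/4 + 6) = √(¼ + 6) = √(25/4) = 5/2)
-18*(4 + A(0, 8)) = -18*(4 + 5/2) = -18*13/2 = -117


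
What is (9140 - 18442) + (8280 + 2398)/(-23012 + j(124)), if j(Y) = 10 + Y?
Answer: -106410917/11439 ≈ -9302.5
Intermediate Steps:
(9140 - 18442) + (8280 + 2398)/(-23012 + j(124)) = (9140 - 18442) + (8280 + 2398)/(-23012 + (10 + 124)) = -9302 + 10678/(-23012 + 134) = -9302 + 10678/(-22878) = -9302 + 10678*(-1/22878) = -9302 - 5339/11439 = -106410917/11439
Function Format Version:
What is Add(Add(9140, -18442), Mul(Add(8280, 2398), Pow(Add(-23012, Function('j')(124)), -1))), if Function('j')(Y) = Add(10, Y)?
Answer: Rational(-106410917, 11439) ≈ -9302.5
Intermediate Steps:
Add(Add(9140, -18442), Mul(Add(8280, 2398), Pow(Add(-23012, Function('j')(124)), -1))) = Add(Add(9140, -18442), Mul(Add(8280, 2398), Pow(Add(-23012, Add(10, 124)), -1))) = Add(-9302, Mul(10678, Pow(Add(-23012, 134), -1))) = Add(-9302, Mul(10678, Pow(-22878, -1))) = Add(-9302, Mul(10678, Rational(-1, 22878))) = Add(-9302, Rational(-5339, 11439)) = Rational(-106410917, 11439)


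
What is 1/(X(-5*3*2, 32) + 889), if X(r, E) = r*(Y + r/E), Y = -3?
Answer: 8/8057 ≈ 0.00099293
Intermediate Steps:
X(r, E) = r*(-3 + r/E)
1/(X(-5*3*2, 32) + 889) = 1/((-5*3*2)*(-5*3*2 - 3*32)/32 + 889) = 1/(-15*2*(1/32)*(-15*2 - 96) + 889) = 1/(-30*1/32*(-30 - 96) + 889) = 1/(-30*1/32*(-126) + 889) = 1/(945/8 + 889) = 1/(8057/8) = 8/8057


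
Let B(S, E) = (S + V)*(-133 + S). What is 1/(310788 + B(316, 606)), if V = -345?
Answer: 1/305481 ≈ 3.2735e-6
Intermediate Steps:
B(S, E) = (-345 + S)*(-133 + S) (B(S, E) = (S - 345)*(-133 + S) = (-345 + S)*(-133 + S))
1/(310788 + B(316, 606)) = 1/(310788 + (45885 + 316² - 478*316)) = 1/(310788 + (45885 + 99856 - 151048)) = 1/(310788 - 5307) = 1/305481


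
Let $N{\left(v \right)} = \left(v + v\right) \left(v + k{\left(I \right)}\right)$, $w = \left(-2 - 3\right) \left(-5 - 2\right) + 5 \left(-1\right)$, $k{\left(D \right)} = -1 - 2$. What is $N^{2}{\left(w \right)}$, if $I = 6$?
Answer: $2624400$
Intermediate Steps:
$k{\left(D \right)} = -3$ ($k{\left(D \right)} = -1 - 2 = -3$)
$w = 30$ ($w = \left(-5\right) \left(-7\right) - 5 = 35 - 5 = 30$)
$N{\left(v \right)} = 2 v \left(-3 + v\right)$ ($N{\left(v \right)} = \left(v + v\right) \left(v - 3\right) = 2 v \left(-3 + v\right)$)
$N^{2}{\left(w \right)} = \left(2 \cdot 30 \left(-3 + 30\right)\right)^{2} = \left(2 \cdot 30 \cdot 27\right)^{2} = 1620^{2} = 2624400$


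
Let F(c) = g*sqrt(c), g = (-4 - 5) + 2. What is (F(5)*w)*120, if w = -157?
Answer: 131880*sqrt(5) ≈ 2.9489e+5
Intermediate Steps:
g = -7 (g = -9 + 2 = -7)
F(c) = -7*sqrt(c)
(F(5)*w)*120 = (-7*sqrt(5)*(-157))*120 = (1099*sqrt(5))*120 = 131880*sqrt(5)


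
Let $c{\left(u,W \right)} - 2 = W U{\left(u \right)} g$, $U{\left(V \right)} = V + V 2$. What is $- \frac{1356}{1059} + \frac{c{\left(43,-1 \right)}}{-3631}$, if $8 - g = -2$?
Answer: $- \frac{1186548}{1281743} \approx -0.92573$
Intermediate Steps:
$g = 10$ ($g = 8 - -2 = 8 + 2 = 10$)
$U{\left(V \right)} = 3 V$ ($U{\left(V \right)} = V + 2 V = 3 V$)
$c{\left(u,W \right)} = 2 + 30 W u$ ($c{\left(u,W \right)} = 2 + W 3 u 10 = 2 + 3 W u 10 = 2 + 30 W u$)
$- \frac{1356}{1059} + \frac{c{\left(43,-1 \right)}}{-3631} = - \frac{1356}{1059} + \frac{2 + 30 \left(-1\right) 43}{-3631} = \left(-1356\right) \frac{1}{1059} + \left(2 - 1290\right) \left(- \frac{1}{3631}\right) = - \frac{452}{353} - - \frac{1288}{3631} = - \frac{452}{353} + \frac{1288}{3631} = - \frac{1186548}{1281743}$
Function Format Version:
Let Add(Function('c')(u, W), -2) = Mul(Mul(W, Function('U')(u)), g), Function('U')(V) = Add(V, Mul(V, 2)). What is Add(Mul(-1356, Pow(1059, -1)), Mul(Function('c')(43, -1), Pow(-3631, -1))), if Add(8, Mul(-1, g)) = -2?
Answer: Rational(-1186548, 1281743) ≈ -0.92573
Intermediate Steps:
g = 10 (g = Add(8, Mul(-1, -2)) = Add(8, 2) = 10)
Function('U')(V) = Mul(3, V) (Function('U')(V) = Add(V, Mul(2, V)) = Mul(3, V))
Function('c')(u, W) = Add(2, Mul(30, W, u)) (Function('c')(u, W) = Add(2, Mul(Mul(W, Mul(3, u)), 10)) = Add(2, Mul(Mul(3, W, u), 10)) = Add(2, Mul(30, W, u)))
Add(Mul(-1356, Pow(1059, -1)), Mul(Function('c')(43, -1), Pow(-3631, -1))) = Add(Mul(-1356, Pow(1059, -1)), Mul(Add(2, Mul(30, -1, 43)), Pow(-3631, -1))) = Add(Mul(-1356, Rational(1, 1059)), Mul(Add(2, -1290), Rational(-1, 3631))) = Add(Rational(-452, 353), Mul(-1288, Rational(-1, 3631))) = Add(Rational(-452, 353), Rational(1288, 3631)) = Rational(-1186548, 1281743)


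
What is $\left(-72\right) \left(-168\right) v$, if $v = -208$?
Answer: $-2515968$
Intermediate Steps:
$\left(-72\right) \left(-168\right) v = \left(-72\right) \left(-168\right) \left(-208\right) = 12096 \left(-208\right) = -2515968$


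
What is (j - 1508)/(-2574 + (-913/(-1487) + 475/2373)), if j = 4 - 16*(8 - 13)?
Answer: 314049939/567492175 ≈ 0.55340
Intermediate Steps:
j = 84 (j = 4 - 16*(-5) = 4 + 80 = 84)
(j - 1508)/(-2574 + (-913/(-1487) + 475/2373)) = (84 - 1508)/(-2574 + (-913/(-1487) + 475/2373)) = -1424/(-2574 + (-913*(-1/1487) + 475*(1/2373))) = -1424/(-2574 + (913/1487 + 475/2373)) = -1424/(-2574 + 2872874/3528651) = -1424/(-9079874800/3528651) = -1424*(-3528651/9079874800) = 314049939/567492175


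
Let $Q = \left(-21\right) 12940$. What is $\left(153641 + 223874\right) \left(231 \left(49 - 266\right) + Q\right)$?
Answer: $-121509620505$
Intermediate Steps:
$Q = -271740$
$\left(153641 + 223874\right) \left(231 \left(49 - 266\right) + Q\right) = \left(153641 + 223874\right) \left(231 \left(49 - 266\right) - 271740\right) = 377515 \left(231 \left(-217\right) - 271740\right) = 377515 \left(-50127 - 271740\right) = 377515 \left(-321867\right) = -121509620505$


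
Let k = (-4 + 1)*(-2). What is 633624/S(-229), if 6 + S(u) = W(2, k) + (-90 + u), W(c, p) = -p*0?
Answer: -633624/325 ≈ -1949.6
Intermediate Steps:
k = 6 (k = -3*(-2) = 6)
W(c, p) = 0 (W(c, p) = -1*0 = 0)
S(u) = -96 + u (S(u) = -6 + (0 + (-90 + u)) = -6 + (-90 + u) = -96 + u)
633624/S(-229) = 633624/(-96 - 229) = 633624/(-325) = 633624*(-1/325) = -633624/325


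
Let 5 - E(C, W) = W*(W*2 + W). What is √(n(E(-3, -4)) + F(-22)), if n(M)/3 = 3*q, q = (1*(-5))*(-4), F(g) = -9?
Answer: 3*√19 ≈ 13.077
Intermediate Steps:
q = 20 (q = -5*(-4) = 20)
E(C, W) = 5 - 3*W² (E(C, W) = 5 - W*(W*2 + W) = 5 - W*(2*W + W) = 5 - W*3*W = 5 - 3*W²)
n(M) = 180 (n(M) = 3*(3*20) = 3*60 = 180)
√(n(E(-3, -4)) + F(-22)) = √(180 - 9) = √171 = 3*√19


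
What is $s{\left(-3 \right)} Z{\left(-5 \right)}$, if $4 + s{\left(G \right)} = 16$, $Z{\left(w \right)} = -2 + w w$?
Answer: $276$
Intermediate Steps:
$Z{\left(w \right)} = -2 + w^{2}$
$s{\left(G \right)} = 12$ ($s{\left(G \right)} = -4 + 16 = 12$)
$s{\left(-3 \right)} Z{\left(-5 \right)} = 12 \left(-2 + \left(-5\right)^{2}\right) = 12 \left(-2 + 25\right) = 12 \cdot 23 = 276$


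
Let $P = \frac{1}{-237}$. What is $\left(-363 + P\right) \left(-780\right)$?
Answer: $\frac{22368320}{79} \approx 2.8314 \cdot 10^{5}$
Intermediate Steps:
$P = - \frac{1}{237} \approx -0.0042194$
$\left(-363 + P\right) \left(-780\right) = \left(-363 - \frac{1}{237}\right) \left(-780\right) = \left(- \frac{86032}{237}\right) \left(-780\right) = \frac{22368320}{79}$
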